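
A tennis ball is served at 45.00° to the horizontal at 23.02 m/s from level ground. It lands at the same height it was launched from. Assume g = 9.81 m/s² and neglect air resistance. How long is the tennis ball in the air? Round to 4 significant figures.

3.319 s

Vertical component: v_y = 23.02 sin 45.00° = 16.278 m/s.
For a projectile landing at launch height, time of flight is t = 2 v_y / g = 2 × 16.278 / 9.81 = 3.319 s.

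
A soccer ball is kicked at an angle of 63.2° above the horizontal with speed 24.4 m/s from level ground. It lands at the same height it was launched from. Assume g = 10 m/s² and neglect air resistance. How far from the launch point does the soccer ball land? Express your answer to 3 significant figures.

For level ground, R = v₀² sin(2θ) / g.
sin(2 × 63.2°) = sin 126.4° = 0.8049.
R = (24.4)² × 0.8049 / 10 = 47.9 m.

47.9 m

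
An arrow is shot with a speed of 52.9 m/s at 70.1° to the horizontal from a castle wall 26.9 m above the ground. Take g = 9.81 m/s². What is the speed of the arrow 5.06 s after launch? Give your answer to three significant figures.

v_x = 52.9 cos 70.1° = 18.01 m/s (constant).
v_y(t) = 52.9 sin 70.1° − g t = 49.74 − 9.81 × 5.06 = 0.1014 m/s.
Speed = √(v_x² + v_y²) = √(324.4 + 0.01028) = 18.0 m/s.

18.0 m/s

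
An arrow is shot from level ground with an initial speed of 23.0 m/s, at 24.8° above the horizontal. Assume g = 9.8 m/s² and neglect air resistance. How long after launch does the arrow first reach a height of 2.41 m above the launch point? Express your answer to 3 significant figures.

0.294 s

v_y0 = 23.0 sin 24.8° = 9.647 m/s.
Set y = v_y0 t − ½ g t² = 2.41: 4.900 t² − 9.647 t + 2.41 = 0.
t = [9.647 ± √(93.06 − 47.24)] / 9.8 = (9.647 ± 6.769) / 9.8, giving t = 0.294 s or t = 1.68 s.
The arrow is on the way up at the first time, so t = 0.294 s.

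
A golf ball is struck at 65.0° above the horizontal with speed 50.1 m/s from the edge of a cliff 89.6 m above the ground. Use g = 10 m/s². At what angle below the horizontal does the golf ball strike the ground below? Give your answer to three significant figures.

71.2°

v_x = 50.1 cos 65.0° = 21.17 m/s.
At impact |v_y| = √(v_y0² + 2 g h) = √(45.41² + 2×10×89.6) = 62.08 m/s.
Angle below horizontal = arctan(|v_y| / v_x) = arctan(62.08 / 21.17) = 71.2°.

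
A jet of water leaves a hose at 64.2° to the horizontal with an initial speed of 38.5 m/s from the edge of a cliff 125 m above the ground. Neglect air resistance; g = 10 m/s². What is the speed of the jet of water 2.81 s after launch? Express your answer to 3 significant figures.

18.0 m/s

v_x = 38.5 cos 64.2° = 16.76 m/s (constant).
v_y(t) = 38.5 sin 64.2° − g t = 34.66 − 10 × 2.81 = 6.560 m/s.
Speed = √(v_x² + v_y²) = √(280.9 + 43.03) = 18.0 m/s.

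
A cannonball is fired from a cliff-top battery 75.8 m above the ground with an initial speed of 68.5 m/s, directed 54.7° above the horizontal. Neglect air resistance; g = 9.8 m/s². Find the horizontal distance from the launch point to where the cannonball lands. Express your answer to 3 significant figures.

500 m

Components: v_x = 68.5 cos 54.7° = 39.58 m/s, v_y = 68.5 sin 54.7° = 55.91 m/s.
Vertical: 0 = 75.8 + 55.91 t − ½(9.8) t² ⇒ 4.900 t² − 55.91 t − 75.8 = 0.
t = [55.91 + √(3126 + 1486)] / 9.800 = 12.63 s.
Horizontal: R = v_x · t = 39.58 × 12.63 = 500 m.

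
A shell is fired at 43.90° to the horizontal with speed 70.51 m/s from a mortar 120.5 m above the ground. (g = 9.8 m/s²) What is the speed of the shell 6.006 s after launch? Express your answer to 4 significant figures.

51.77 m/s

v_x = 70.51 cos 43.90° = 50.806 m/s (constant).
v_y(t) = 70.51 sin 43.90° − g t = 48.892 − 9.8 × 6.006 = -9.9668 m/s.
Speed = √(v_x² + v_y²) = √(2581.2 + 99.337) = 51.77 m/s.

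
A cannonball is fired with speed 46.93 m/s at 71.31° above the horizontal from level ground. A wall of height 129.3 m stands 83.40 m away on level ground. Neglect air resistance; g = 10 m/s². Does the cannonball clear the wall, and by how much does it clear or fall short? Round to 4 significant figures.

v_x = 46.93 cos 71.31° = 15.039 m/s; v_y0 = 46.93 sin 71.31° = 44.455 m/s.
Time to reach the wall: t = 83.40 / 15.039 = 5.5456 s.
Height at that point: y = 44.455×5.5456 − 5.000×5.5456² = 92.761 m.
That is 129.3 − 92.761 = 36.54 m below the top of the wall, so the cannonball does not clear it.

No — it falls 36.54 m short of clearing the wall.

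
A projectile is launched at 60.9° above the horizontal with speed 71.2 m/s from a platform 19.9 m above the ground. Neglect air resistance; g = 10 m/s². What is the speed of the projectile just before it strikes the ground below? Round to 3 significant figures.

73.9 m/s

v_x = 71.2 cos 60.9° = 34.63 m/s is unchanged throughout.
For the vertical component, v_y² = v_y0² + 2 g h = (62.21)² + 2×10×19.9 = 4268, so |v_y| = 65.33 m/s.
Impact speed = √(v_x² + v_y²) = √(1199 + 4268) = 73.9 m/s.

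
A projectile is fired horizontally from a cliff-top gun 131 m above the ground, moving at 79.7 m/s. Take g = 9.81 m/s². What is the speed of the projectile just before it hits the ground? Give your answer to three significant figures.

Fall time: t = √(2 × 131 / 9.81) = 5.168 s.
At impact: v_x = 79.7 m/s (unchanged), v_y = g t = 9.81 × 5.168 = 50.70 m/s.
Speed = √(v_x² + v_y²) = √(6352 + 2570) = 94.5 m/s.

94.5 m/s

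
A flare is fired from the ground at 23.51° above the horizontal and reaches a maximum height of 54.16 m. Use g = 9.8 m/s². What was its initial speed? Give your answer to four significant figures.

81.68 m/s

At maximum height v_y = 0, so (v₀ sin θ)² = 2 g H.
v₀ sin 23.51° = √(2 × 9.8 × 54.16) = 32.581 m/s.
v₀ = 32.581 / sin 23.51° = 32.581 / 0.3989 = 81.68 m/s.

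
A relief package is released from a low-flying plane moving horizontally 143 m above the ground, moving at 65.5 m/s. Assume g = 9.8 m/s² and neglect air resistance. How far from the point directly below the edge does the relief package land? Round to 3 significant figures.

354 m

Initial vertical velocity is zero, so the fall time comes from h = ½ g t²: t = √(2 × 143 / 9.8) = 5.402 s.
Horizontal motion is uniform at 65.5 m/s, so x = 65.5 × 5.402 = 354 m.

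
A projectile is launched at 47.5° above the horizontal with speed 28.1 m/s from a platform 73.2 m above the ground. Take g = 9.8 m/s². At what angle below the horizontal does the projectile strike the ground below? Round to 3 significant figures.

66.3°

v_x = 28.1 cos 47.5° = 18.98 m/s.
At impact |v_y| = √(v_y0² + 2 g h) = √(20.72² + 2×9.8×73.2) = 43.17 m/s.
Angle below horizontal = arctan(|v_y| / v_x) = arctan(43.17 / 18.98) = 66.3°.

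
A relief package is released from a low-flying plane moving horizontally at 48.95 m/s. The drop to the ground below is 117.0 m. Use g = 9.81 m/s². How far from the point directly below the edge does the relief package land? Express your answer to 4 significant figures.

239.1 m

Initial vertical velocity is zero, so the fall time comes from h = ½ g t²: t = √(2 × 117.0 / 9.81) = 4.8840 s.
Horizontal motion is uniform at 48.95 m/s, so x = 48.95 × 4.8840 = 239.1 m.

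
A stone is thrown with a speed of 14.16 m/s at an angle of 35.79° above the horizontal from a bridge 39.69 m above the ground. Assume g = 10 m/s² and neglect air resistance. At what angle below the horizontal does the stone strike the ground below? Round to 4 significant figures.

v_x = 14.16 cos 35.79° = 11.486 m/s.
At impact |v_y| = √(v_y0² + 2 g h) = √(8.2810² + 2×10×39.69) = 29.366 m/s.
Angle below horizontal = arctan(|v_y| / v_x) = arctan(29.366 / 11.486) = 68.64°.

68.64°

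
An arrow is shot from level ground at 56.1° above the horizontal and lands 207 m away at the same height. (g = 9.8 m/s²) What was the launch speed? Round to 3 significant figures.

On level ground, R = v₀² sin(2θ) / g, so v₀ = √(R g / sin 2θ).
sin(2 × 56.1°) = 0.9259.
v₀ = √(207 × 9.8 / 0.9259) = √2191 = 46.8 m/s.

46.8 m/s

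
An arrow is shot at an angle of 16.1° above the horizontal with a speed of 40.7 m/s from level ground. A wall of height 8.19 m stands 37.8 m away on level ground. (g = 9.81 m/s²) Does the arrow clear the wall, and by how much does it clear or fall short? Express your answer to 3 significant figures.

v_x = 40.7 cos 16.1° = 39.10 m/s; v_y0 = 40.7 sin 16.1° = 11.29 m/s.
Time to reach the wall: t = 37.8 / 39.10 = 0.9668 s.
Height at that point: y = 11.29×0.9668 − 4.905×0.9668² = 6.330 m.
That is 8.19 − 6.330 = 1.86 m below the top of the wall, so the arrow does not clear it.

No — it falls 1.86 m short of clearing the wall.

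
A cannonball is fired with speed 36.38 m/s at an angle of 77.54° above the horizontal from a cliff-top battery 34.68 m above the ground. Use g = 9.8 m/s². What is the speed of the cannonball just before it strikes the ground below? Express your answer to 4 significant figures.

v_x = 36.38 cos 77.54° = 7.8493 m/s is unchanged throughout.
For the vertical component, v_y² = v_y0² + 2 g h = (35.523)² + 2×9.8×34.68 = 1941.6, so |v_y| = 44.064 m/s.
Impact speed = √(v_x² + v_y²) = √(61.612 + 1941.6) = 44.76 m/s.

44.76 m/s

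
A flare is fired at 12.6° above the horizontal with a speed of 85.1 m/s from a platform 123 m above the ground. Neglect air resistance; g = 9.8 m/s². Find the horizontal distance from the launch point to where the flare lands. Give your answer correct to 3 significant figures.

Components: v_x = 85.1 cos 12.6° = 83.05 m/s, v_y = 85.1 sin 12.6° = 18.56 m/s.
Vertical: 0 = 123 + 18.56 t − ½(9.8) t² ⇒ 4.900 t² − 18.56 t − 123 = 0.
t = [18.56 + √(344.5 + 2411)] / 9.800 = 7.250 s.
Horizontal: R = v_x · t = 83.05 × 7.250 = 602 m.

602 m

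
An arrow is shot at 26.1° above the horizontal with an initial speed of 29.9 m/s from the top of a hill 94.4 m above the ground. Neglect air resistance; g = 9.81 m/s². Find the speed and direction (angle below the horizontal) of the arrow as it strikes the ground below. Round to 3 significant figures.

52.4 m/s at 59.2° below the horizontal

v_x = 29.9 cos 26.1° = 26.85 m/s (constant).
|v_y| at impact = √((13.15)² + 2×9.81×94.4) = 45.00 m/s.
Speed = √(26.85² + 45.00²) = 52.4 m/s; angle = arctan(45.00/26.85) = 59.2° below horizontal.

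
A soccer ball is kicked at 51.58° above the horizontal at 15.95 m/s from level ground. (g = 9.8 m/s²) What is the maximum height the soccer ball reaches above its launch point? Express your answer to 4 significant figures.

Vertical component of launch velocity: v_y = 15.95 sin 51.58° = 12.496 m/s.
At the highest point the vertical velocity is zero, so v_y² = 2 g h_max.
h_max = (12.496)² / (2 × 9.8) = 156.15 / 19.60 = 7.967 m.

7.967 m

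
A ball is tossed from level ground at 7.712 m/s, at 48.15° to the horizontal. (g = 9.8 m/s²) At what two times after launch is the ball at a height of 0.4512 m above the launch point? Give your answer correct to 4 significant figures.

0.08466 s and 1.088 s

v_y0 = 7.712 sin 48.15° = 5.7446 m/s.
Set y = v_y0 t − ½ g t² = 0.4512: 4.900 t² − 5.7446 t + 0.4512 = 0.
t = [5.7446 ± √(33.000 − 8.8435)] / 9.8 = (5.7446 ± 4.9149) / 9.8, giving t = 0.08466 s or t = 1.088 s.
So the ball is at 0.4512 m at t = 0.08466 s (rising) and t = 1.088 s (falling).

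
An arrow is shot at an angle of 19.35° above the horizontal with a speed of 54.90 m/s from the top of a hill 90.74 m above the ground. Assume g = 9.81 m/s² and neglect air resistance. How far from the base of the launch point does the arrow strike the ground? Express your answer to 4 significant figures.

338.7 m

Components: v_x = 54.90 cos 19.35° = 51.799 m/s, v_y = 54.90 sin 19.35° = 18.190 m/s.
Vertical: 0 = 90.74 + 18.190 t − ½(9.81) t² ⇒ 4.905 t² − 18.190 t − 90.74 = 0.
t = [18.190 + √(330.88 + 1780.3)] / 9.810 = 6.5380 s.
Horizontal: R = v_x · t = 51.799 × 6.5380 = 338.7 m.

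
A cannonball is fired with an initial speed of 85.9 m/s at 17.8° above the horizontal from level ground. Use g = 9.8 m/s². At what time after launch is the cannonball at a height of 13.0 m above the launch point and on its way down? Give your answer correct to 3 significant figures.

4.81 s

v_y0 = 85.9 sin 17.8° = 26.26 m/s.
Set y = v_y0 t − ½ g t² = 13.0: 4.900 t² − 26.26 t + 13.0 = 0.
t = [26.26 ± √(689.6 − 254.8)] / 9.8 = (26.26 ± 20.85) / 9.8, giving t = 0.552 s or t = 4.81 s.
On the way down corresponds to the larger root: t = 4.81 s.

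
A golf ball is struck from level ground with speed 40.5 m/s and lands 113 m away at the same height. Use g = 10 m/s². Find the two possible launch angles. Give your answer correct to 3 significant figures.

21.8° and 68.2°

Level-ground range: R = v₀² sin(2θ)/g ⇒ sin 2θ = R g / v₀² = 113×10/40.5² = 0.6889.
2θ = arcsin(0.6889) = 43.54° or 180° − 43.54° = 136.46°.
So θ = 21.8° or θ = 68.2°.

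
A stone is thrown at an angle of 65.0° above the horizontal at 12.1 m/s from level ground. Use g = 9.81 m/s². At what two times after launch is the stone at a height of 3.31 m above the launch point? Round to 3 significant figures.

v_y0 = 12.1 sin 65.0° = 10.97 m/s.
Set y = v_y0 t − ½ g t² = 3.31: 4.905 t² − 10.97 t + 3.31 = 0.
t = [10.97 ± √(120.3 − 64.94)] / 9.81 = (10.97 ± 7.440) / 9.81, giving t = 0.360 s or t = 1.88 s.
So the stone is at 3.31 m at t = 0.360 s (rising) and t = 1.88 s (falling).

0.360 s and 1.88 s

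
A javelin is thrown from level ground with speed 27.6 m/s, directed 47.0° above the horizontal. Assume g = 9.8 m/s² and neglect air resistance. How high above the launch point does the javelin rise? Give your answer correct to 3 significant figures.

Vertical component of launch velocity: v_y = 27.6 sin 47.0° = 20.19 m/s.
At the highest point the vertical velocity is zero, so v_y² = 2 g h_max.
h_max = (20.19)² / (2 × 9.8) = 407.6 / 19.60 = 20.8 m.

20.8 m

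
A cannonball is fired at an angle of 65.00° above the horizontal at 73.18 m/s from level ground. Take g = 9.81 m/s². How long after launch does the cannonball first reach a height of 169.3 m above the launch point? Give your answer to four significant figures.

3.415 s

v_y0 = 73.18 sin 65.00° = 66.324 m/s.
Set y = v_y0 t − ½ g t² = 169.3: 4.905 t² − 66.324 t + 169.3 = 0.
t = [66.324 ± √(4398.9 − 3321.7)] / 9.81 = (66.324 ± 32.821) / 9.81, giving t = 3.415 s or t = 10.11 s.
The cannonball is on the way up at the first time, so t = 3.415 s.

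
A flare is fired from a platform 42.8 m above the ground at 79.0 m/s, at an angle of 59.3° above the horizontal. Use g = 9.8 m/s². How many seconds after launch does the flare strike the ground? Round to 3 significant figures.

Vertical component: v_y = 79.0 sin 59.3° = 67.93 m/s.
Taking up as positive with launch at y = 42.8 m, landing at y = 0: 0 = 42.8 + 67.93 t − ½(9.8) t².
Solving 4.900 t² − 67.93 t − 42.8 = 0 gives t = [67.93 + √(67.93² + 4·4.900·42.8)] / 9.800 = 14.5 s.

14.5 s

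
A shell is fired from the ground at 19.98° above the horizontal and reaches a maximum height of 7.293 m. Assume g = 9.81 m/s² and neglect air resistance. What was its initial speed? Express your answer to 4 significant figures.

At maximum height v_y = 0, so (v₀ sin θ)² = 2 g H.
v₀ sin 19.98° = √(2 × 9.81 × 7.293) = 11.962 m/s.
v₀ = 11.962 / sin 19.98° = 11.962 / 0.3417 = 35.01 m/s.

35.01 m/s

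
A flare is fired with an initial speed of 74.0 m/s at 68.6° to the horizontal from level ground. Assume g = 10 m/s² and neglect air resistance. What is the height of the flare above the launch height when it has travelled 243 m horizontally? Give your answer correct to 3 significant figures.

215 m

v_x = 74.0 cos 68.6° = 27.00 m/s, v_y0 = 74.0 sin 68.6° = 68.90 m/s.
Time to reach x = 243 m: t = x / v_x = 243 / 27.00 = 9.000 s.
y = v_y0 t − ½ g t² = 68.90×9.000 − 5.000×9.000² = 215 m.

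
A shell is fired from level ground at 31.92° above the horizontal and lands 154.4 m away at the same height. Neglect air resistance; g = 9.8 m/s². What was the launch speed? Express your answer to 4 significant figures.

On level ground, R = v₀² sin(2θ) / g, so v₀ = √(R g / sin 2θ).
sin(2 × 31.92°) = 0.8976.
v₀ = √(154.4 × 9.8 / 0.8976) = √1685.7 = 41.06 m/s.

41.06 m/s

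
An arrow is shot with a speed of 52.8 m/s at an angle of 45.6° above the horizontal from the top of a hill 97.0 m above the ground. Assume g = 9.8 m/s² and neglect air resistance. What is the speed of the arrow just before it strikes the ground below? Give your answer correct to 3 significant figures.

v_x = 52.8 cos 45.6° = 36.94 m/s is unchanged throughout.
For the vertical component, v_y² = v_y0² + 2 g h = (37.72)² + 2×9.8×97.0 = 3324, so |v_y| = 57.65 m/s.
Impact speed = √(v_x² + v_y²) = √(1365 + 3324) = 68.5 m/s.

68.5 m/s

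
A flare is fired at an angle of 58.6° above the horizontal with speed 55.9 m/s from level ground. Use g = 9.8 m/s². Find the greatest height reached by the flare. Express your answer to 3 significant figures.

116 m

Vertical component of launch velocity: v_y = 55.9 sin 58.6° = 47.71 m/s.
At the highest point the vertical velocity is zero, so v_y² = 2 g h_max.
h_max = (47.71)² / (2 × 9.8) = 2276 / 19.60 = 116 m.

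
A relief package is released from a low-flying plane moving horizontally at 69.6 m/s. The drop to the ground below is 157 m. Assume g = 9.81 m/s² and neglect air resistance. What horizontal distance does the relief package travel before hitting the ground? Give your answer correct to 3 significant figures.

394 m

Initial vertical velocity is zero, so the fall time comes from h = ½ g t²: t = √(2 × 157 / 9.81) = 5.658 s.
Horizontal motion is uniform at 69.6 m/s, so x = 69.6 × 5.658 = 394 m.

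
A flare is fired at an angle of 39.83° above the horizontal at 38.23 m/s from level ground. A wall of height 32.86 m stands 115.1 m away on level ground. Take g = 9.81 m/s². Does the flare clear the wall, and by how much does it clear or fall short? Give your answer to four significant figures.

v_x = 38.23 cos 39.83° = 29.359 m/s; v_y0 = 38.23 sin 39.83° = 24.487 m/s.
Time to reach the wall: t = 115.1 / 29.359 = 3.9204 s.
Height at that point: y = 24.487×3.9204 − 4.905×3.9204² = 20.611 m.
That is 32.86 − 20.611 = 12.25 m below the top of the wall, so the flare does not clear it.

No — it falls 12.25 m short of clearing the wall.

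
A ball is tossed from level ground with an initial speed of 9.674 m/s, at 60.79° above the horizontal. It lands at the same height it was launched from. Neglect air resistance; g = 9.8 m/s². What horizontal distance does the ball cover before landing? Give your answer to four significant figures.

For level ground, R = v₀² sin(2θ) / g.
sin(2 × 60.79°) = sin 121.58° = 0.8519.
R = (9.674)² × 0.8519 / 9.8 = 8.135 m.

8.135 m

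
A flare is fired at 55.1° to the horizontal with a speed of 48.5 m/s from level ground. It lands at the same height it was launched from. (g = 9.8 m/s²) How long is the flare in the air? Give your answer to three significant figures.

8.12 s

Vertical component: v_y = 48.5 sin 55.1° = 39.78 m/s.
For a projectile landing at launch height, time of flight is t = 2 v_y / g = 2 × 39.78 / 9.8 = 8.12 s.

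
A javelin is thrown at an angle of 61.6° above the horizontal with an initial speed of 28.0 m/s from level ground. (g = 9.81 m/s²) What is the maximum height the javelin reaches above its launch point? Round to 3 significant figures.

30.9 m

Vertical component of launch velocity: v_y = 28.0 sin 61.6° = 24.63 m/s.
At the highest point the vertical velocity is zero, so v_y² = 2 g h_max.
h_max = (24.63)² / (2 × 9.81) = 606.6 / 19.62 = 30.9 m.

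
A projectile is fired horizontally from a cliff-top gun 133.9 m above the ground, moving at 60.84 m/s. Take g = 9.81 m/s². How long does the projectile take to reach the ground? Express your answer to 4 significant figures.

The horizontal speed doesn't affect the fall. With v_y0 = 0, h = ½ g t².
t = √(2 × 133.9 / 9.81) = √27.299 = 5.225 s.

5.225 s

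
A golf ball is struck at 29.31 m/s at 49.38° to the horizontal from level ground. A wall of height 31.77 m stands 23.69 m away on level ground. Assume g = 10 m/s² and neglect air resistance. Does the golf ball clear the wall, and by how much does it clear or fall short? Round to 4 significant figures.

No — it falls 11.86 m short of clearing the wall.

v_x = 29.31 cos 49.38° = 19.082 m/s; v_y0 = 29.31 sin 49.38° = 22.248 m/s.
Time to reach the wall: t = 23.69 / 19.082 = 1.2415 s.
Height at that point: y = 22.248×1.2415 − 5.000×1.2415² = 19.914 m.
That is 31.77 − 19.914 = 11.86 m below the top of the wall, so the golf ball does not clear it.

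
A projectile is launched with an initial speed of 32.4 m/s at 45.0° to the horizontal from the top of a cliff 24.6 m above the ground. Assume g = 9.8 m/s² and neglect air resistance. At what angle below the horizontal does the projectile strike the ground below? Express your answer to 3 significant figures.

v_x = 32.4 cos 45.0° = 22.91 m/s.
At impact |v_y| = √(v_y0² + 2 g h) = √(22.91² + 2×9.8×24.6) = 31.73 m/s.
Angle below horizontal = arctan(|v_y| / v_x) = arctan(31.73 / 22.91) = 54.2°.

54.2°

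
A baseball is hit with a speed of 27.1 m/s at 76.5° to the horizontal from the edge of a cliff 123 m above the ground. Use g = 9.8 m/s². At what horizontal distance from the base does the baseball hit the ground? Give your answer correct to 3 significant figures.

53.0 m

Components: v_x = 27.1 cos 76.5° = 6.326 m/s, v_y = 27.1 sin 76.5° = 26.35 m/s.
Vertical: 0 = 123 + 26.35 t − ½(9.8) t² ⇒ 4.900 t² − 26.35 t − 123 = 0.
t = [26.35 + √(694.3 + 2411)] / 9.800 = 8.375 s.
Horizontal: R = v_x · t = 6.326 × 8.375 = 53.0 m.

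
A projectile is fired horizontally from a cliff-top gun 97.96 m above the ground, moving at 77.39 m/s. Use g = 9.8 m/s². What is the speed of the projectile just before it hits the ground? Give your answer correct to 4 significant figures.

88.93 m/s

Fall time: t = √(2 × 97.96 / 9.8) = 4.4712 s.
At impact: v_x = 77.39 m/s (unchanged), v_y = g t = 9.8 × 4.4712 = 43.818 m/s.
Speed = √(v_x² + v_y²) = √(5989.2 + 1920.0) = 88.93 m/s.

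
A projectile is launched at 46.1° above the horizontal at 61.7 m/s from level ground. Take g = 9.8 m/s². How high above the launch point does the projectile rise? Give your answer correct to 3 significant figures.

101 m

Vertical component of launch velocity: v_y = 61.7 sin 46.1° = 44.46 m/s.
At the highest point the vertical velocity is zero, so v_y² = 2 g h_max.
h_max = (44.46)² / (2 × 9.8) = 1977 / 19.60 = 101 m.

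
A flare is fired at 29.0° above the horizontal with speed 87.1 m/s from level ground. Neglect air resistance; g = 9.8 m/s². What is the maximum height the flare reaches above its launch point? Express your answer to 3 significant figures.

91.0 m

Vertical component of launch velocity: v_y = 87.1 sin 29.0° = 42.23 m/s.
At the highest point the vertical velocity is zero, so v_y² = 2 g h_max.
h_max = (42.23)² / (2 × 9.8) = 1783 / 19.60 = 91.0 m.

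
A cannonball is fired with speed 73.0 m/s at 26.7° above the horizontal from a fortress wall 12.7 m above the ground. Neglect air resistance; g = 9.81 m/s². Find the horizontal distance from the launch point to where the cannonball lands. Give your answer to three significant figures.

Components: v_x = 73.0 cos 26.7° = 65.22 m/s, v_y = 73.0 sin 26.7° = 32.80 m/s.
Vertical: 0 = 12.7 + 32.80 t − ½(9.81) t² ⇒ 4.905 t² − 32.80 t − 12.7 = 0.
t = [32.80 + √(1076 + 249.2)] / 9.810 = 7.054 s.
Horizontal: R = v_x · t = 65.22 × 7.054 = 460 m.

460 m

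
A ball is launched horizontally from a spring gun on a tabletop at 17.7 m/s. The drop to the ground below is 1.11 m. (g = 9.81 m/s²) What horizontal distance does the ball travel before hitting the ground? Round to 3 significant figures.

8.42 m

Initial vertical velocity is zero, so the fall time comes from h = ½ g t²: t = √(2 × 1.11 / 9.81) = 0.4757 s.
Horizontal motion is uniform at 17.7 m/s, so x = 17.7 × 0.4757 = 8.42 m.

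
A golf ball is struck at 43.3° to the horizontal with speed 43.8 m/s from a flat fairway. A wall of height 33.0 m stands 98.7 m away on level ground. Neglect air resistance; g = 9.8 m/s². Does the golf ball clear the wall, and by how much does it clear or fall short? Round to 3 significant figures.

Yes — it clears the wall by 13.0 m.

v_x = 43.8 cos 43.3° = 31.88 m/s; v_y0 = 43.8 sin 43.3° = 30.04 m/s.
Time to reach the wall: t = 98.7 / 31.88 = 3.096 s.
Height at that point: y = 30.04×3.096 − 4.900×3.096² = 46.04 m.
That is 46.04 − 33.0 = 13.0 m above the top of the wall, so the golf ball clears it.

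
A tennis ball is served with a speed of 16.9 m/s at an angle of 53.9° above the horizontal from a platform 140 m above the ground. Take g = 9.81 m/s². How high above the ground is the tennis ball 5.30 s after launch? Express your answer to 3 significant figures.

v_y0 = 16.9 sin 53.9° = 13.66 m/s.
y(t) = 140 + v_y0 t − ½ g t² = 140 + 13.66×5.30 − ½×9.81×5.30² = 74.6 m.

74.6 m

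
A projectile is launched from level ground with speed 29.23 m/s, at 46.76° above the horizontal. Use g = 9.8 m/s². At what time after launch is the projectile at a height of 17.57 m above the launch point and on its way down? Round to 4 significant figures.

v_y0 = 29.23 sin 46.76° = 21.294 m/s.
Set y = v_y0 t − ½ g t² = 17.57: 4.900 t² − 21.294 t + 17.57 = 0.
t = [21.294 ± √(453.43 − 344.37)] / 9.8 = (21.294 ± 10.443) / 9.8, giving t = 1.107 s or t = 3.238 s.
On the way down corresponds to the larger root: t = 3.238 s.

3.238 s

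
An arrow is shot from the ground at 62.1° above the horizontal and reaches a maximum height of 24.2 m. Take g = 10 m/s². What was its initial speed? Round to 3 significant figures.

24.9 m/s

At maximum height v_y = 0, so (v₀ sin θ)² = 2 g H.
v₀ sin 62.1° = √(2 × 10 × 24.2) = 22.00 m/s.
v₀ = 22.00 / sin 62.1° = 22.00 / 0.8838 = 24.9 m/s.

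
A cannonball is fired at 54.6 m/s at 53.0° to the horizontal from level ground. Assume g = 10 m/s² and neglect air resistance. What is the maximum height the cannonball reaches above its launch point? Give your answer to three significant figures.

95.1 m

Vertical component of launch velocity: v_y = 54.6 sin 53.0° = 43.61 m/s.
At the highest point the vertical velocity is zero, so v_y² = 2 g h_max.
h_max = (43.61)² / (2 × 10) = 1902 / 20.00 = 95.1 m.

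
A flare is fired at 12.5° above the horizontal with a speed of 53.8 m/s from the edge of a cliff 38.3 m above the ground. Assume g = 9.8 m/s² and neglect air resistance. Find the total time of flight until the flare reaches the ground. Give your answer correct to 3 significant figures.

4.23 s

Vertical component: v_y = 53.8 sin 12.5° = 11.64 m/s.
Taking up as positive with launch at y = 38.3 m, landing at y = 0: 0 = 38.3 + 11.64 t − ½(9.8) t².
Solving 4.900 t² − 11.64 t − 38.3 = 0 gives t = [11.64 + √(11.64² + 4·4.900·38.3)] / 9.800 = 4.23 s.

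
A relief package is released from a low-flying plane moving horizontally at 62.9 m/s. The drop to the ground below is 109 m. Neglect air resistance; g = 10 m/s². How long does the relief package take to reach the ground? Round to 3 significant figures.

The horizontal speed doesn't affect the fall. With v_y0 = 0, h = ½ g t².
t = √(2 × 109 / 10) = √21.80 = 4.67 s.

4.67 s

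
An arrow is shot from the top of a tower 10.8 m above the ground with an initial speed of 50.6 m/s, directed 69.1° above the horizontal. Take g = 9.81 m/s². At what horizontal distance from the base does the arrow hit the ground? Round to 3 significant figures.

178 m

Components: v_x = 50.6 cos 69.1° = 18.05 m/s, v_y = 50.6 sin 69.1° = 47.27 m/s.
Vertical: 0 = 10.8 + 47.27 t − ½(9.81) t² ⇒ 4.905 t² − 47.27 t − 10.8 = 0.
t = [47.27 + √(2234 + 211.9)] / 9.810 = 9.860 s.
Horizontal: R = v_x · t = 18.05 × 9.860 = 178 m.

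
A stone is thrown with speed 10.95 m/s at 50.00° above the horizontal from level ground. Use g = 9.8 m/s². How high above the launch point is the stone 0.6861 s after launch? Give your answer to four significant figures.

v_y0 = 10.95 sin 50.00° = 8.3882 m/s.
y(t) = v_y0 t − ½ g t² = 8.3882×0.6861 − 4.900×0.6861² = 3.449 m.

3.449 m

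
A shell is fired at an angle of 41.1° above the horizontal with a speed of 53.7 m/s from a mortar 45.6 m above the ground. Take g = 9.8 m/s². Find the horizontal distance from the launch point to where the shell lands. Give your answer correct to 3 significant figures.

337 m

Components: v_x = 53.7 cos 41.1° = 40.47 m/s, v_y = 53.7 sin 41.1° = 35.30 m/s.
Vertical: 0 = 45.6 + 35.30 t − ½(9.8) t² ⇒ 4.900 t² − 35.30 t − 45.6 = 0.
t = [35.30 + √(1246 + 893.8)] / 9.800 = 8.322 s.
Horizontal: R = v_x · t = 40.47 × 8.322 = 337 m.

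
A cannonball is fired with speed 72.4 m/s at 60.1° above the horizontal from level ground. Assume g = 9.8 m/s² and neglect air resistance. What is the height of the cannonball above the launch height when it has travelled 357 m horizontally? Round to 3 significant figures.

141 m

v_x = 72.4 cos 60.1° = 36.09 m/s, v_y0 = 72.4 sin 60.1° = 62.76 m/s.
Time to reach x = 357 m: t = x / v_x = 357 / 36.09 = 9.892 s.
y = v_y0 t − ½ g t² = 62.76×9.892 − 4.900×9.892² = 141 m.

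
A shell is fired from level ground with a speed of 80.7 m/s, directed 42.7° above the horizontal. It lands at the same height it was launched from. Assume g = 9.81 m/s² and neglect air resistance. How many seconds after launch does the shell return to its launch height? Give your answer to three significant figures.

Vertical component: v_y = 80.7 sin 42.7° = 54.73 m/s.
For a projectile landing at launch height, time of flight is t = 2 v_y / g = 2 × 54.73 / 9.81 = 11.2 s.

11.2 s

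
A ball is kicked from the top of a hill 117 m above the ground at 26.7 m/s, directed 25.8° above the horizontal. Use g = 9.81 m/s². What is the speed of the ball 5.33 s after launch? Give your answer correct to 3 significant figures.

v_x = 26.7 cos 25.8° = 24.04 m/s (constant).
v_y(t) = 26.7 sin 25.8° − g t = 11.62 − 9.81 × 5.33 = -40.67 m/s.
Speed = √(v_x² + v_y²) = √(577.9 + 1654) = 47.2 m/s.

47.2 m/s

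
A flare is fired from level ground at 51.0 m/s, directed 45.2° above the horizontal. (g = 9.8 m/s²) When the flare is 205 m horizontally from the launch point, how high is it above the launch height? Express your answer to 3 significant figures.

47.0 m

v_x = 51.0 cos 45.2° = 35.94 m/s, v_y0 = 51.0 sin 45.2° = 36.19 m/s.
Time to reach x = 205 m: t = x / v_x = 205 / 35.94 = 5.704 s.
y = v_y0 t − ½ g t² = 36.19×5.704 − 4.900×5.704² = 47.0 m.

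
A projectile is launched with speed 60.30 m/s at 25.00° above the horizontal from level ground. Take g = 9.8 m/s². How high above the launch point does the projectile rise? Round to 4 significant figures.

Vertical component of launch velocity: v_y = 60.30 sin 25.00° = 25.484 m/s.
At the highest point the vertical velocity is zero, so v_y² = 2 g h_max.
h_max = (25.484)² / (2 × 9.8) = 649.43 / 19.60 = 33.13 m.

33.13 m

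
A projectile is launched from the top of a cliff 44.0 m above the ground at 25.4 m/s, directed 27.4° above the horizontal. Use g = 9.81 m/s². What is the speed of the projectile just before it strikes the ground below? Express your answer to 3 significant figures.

38.8 m/s

v_x = 25.4 cos 27.4° = 22.55 m/s is unchanged throughout.
For the vertical component, v_y² = v_y0² + 2 g h = (11.69)² + 2×9.81×44.0 = 999.9, so |v_y| = 31.62 m/s.
Impact speed = √(v_x² + v_y²) = √(508.5 + 999.9) = 38.8 m/s.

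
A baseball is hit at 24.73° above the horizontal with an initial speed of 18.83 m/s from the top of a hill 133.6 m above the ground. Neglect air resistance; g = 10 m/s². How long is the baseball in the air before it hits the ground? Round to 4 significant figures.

6.017 s

Vertical component: v_y = 18.83 sin 24.73° = 7.8774 m/s.
Taking up as positive with launch at y = 133.6 m, landing at y = 0: 0 = 133.6 + 7.8774 t − ½(10) t².
Solving 5.000 t² − 7.8774 t − 133.6 = 0 gives t = [7.8774 + √(7.8774² + 4·5.000·133.6)] / 10.00 = 6.017 s.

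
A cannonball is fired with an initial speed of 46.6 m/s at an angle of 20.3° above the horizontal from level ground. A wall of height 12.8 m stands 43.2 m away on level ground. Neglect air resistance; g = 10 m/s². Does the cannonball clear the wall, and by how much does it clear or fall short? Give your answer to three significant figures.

No — it falls 1.70 m short of clearing the wall.

v_x = 46.6 cos 20.3° = 43.71 m/s; v_y0 = 46.6 sin 20.3° = 16.17 m/s.
Time to reach the wall: t = 43.2 / 43.71 = 0.9883 s.
Height at that point: y = 16.17×0.9883 − 5.000×0.9883² = 11.10 m.
That is 12.8 − 11.10 = 1.70 m below the top of the wall, so the cannonball does not clear it.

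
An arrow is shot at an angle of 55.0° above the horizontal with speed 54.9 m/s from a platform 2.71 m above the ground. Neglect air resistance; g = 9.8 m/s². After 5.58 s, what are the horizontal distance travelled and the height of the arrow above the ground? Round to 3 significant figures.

x = 176 m, y = 101 m

v_x = 54.9 cos 55.0° = 31.49 m/s; v_y0 = 54.9 sin 55.0° = 44.97 m/s.
x = v_x t = 31.49 × 5.58 = 176 m.
y = 2.71 + v_y0 t − ½ g t² = 101 m.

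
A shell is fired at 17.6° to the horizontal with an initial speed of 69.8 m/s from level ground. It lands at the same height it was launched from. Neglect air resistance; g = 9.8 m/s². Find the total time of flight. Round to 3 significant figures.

4.31 s

Vertical component: v_y = 69.8 sin 17.6° = 21.11 m/s.
For a projectile landing at launch height, time of flight is t = 2 v_y / g = 2 × 21.11 / 9.8 = 4.31 s.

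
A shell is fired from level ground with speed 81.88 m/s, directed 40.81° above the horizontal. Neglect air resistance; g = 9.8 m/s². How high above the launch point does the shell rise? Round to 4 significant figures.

Vertical component of launch velocity: v_y = 81.88 sin 40.81° = 53.513 m/s.
At the highest point the vertical velocity is zero, so v_y² = 2 g h_max.
h_max = (53.513)² / (2 × 9.8) = 2863.6 / 19.60 = 146.1 m.

146.1 m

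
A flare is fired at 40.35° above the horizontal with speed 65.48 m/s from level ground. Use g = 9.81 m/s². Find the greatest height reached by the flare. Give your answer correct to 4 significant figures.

Vertical component of launch velocity: v_y = 65.48 sin 40.35° = 42.395 m/s.
At the highest point the vertical velocity is zero, so v_y² = 2 g h_max.
h_max = (42.395)² / (2 × 9.81) = 1797.3 / 19.62 = 91.61 m.

91.61 m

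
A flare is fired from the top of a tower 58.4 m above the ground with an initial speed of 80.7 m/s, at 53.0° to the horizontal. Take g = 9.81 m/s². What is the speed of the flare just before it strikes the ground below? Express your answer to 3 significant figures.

87.5 m/s

v_x = 80.7 cos 53.0° = 48.57 m/s is unchanged throughout.
For the vertical component, v_y² = v_y0² + 2 g h = (64.45)² + 2×9.81×58.4 = 5300, so |v_y| = 72.80 m/s.
Impact speed = √(v_x² + v_y²) = √(2359 + 5300) = 87.5 m/s.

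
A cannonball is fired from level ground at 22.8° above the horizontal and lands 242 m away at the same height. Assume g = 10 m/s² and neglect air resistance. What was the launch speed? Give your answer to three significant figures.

On level ground, R = v₀² sin(2θ) / g, so v₀ = √(R g / sin 2θ).
sin(2 × 22.8°) = 0.7145.
v₀ = √(242 × 10 / 0.7145) = √3387 = 58.2 m/s.

58.2 m/s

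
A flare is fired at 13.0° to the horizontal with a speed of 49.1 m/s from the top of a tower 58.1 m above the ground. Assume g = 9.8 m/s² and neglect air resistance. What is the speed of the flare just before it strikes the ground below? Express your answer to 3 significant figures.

v_x = 49.1 cos 13.0° = 47.84 m/s is unchanged throughout.
For the vertical component, v_y² = v_y0² + 2 g h = (11.05)² + 2×9.8×58.1 = 1261, so |v_y| = 35.51 m/s.
Impact speed = √(v_x² + v_y²) = √(2289 + 1261) = 59.6 m/s.

59.6 m/s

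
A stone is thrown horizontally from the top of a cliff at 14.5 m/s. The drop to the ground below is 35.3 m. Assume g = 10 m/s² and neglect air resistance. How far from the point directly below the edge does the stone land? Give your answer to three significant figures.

38.5 m

Initial vertical velocity is zero, so the fall time comes from h = ½ g t²: t = √(2 × 35.3 / 10) = 2.657 s.
Horizontal motion is uniform at 14.5 m/s, so x = 14.5 × 2.657 = 38.5 m.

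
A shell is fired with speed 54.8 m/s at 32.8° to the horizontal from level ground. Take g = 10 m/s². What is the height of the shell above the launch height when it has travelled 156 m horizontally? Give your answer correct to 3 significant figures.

43.2 m

v_x = 54.8 cos 32.8° = 46.06 m/s, v_y0 = 54.8 sin 32.8° = 29.69 m/s.
Time to reach x = 156 m: t = x / v_x = 156 / 46.06 = 3.387 s.
y = v_y0 t − ½ g t² = 29.69×3.387 − 5.000×3.387² = 43.2 m.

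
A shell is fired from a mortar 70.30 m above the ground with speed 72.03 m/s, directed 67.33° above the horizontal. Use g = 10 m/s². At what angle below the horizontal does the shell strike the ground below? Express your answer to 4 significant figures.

70.01°

v_x = 72.03 cos 67.33° = 27.762 m/s.
At impact |v_y| = √(v_y0² + 2 g h) = √(66.465² + 2×10×70.30) = 76.312 m/s.
Angle below horizontal = arctan(|v_y| / v_x) = arctan(76.312 / 27.762) = 70.01°.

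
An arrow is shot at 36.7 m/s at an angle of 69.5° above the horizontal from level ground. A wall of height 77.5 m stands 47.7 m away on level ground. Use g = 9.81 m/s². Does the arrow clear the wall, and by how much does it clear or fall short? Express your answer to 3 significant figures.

No — it falls 17.5 m short of clearing the wall.

v_x = 36.7 cos 69.5° = 12.85 m/s; v_y0 = 36.7 sin 69.5° = 34.38 m/s.
Time to reach the wall: t = 47.7 / 12.85 = 3.712 s.
Height at that point: y = 34.38×3.712 − 4.905×3.712² = 60.03 m.
That is 77.5 − 60.03 = 17.5 m below the top of the wall, so the arrow does not clear it.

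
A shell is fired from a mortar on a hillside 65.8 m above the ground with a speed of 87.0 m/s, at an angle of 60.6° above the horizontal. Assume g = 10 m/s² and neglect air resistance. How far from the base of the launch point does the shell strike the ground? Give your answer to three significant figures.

683 m

Components: v_x = 87.0 cos 60.6° = 42.71 m/s, v_y = 87.0 sin 60.6° = 75.80 m/s.
Vertical: 0 = 65.8 + 75.80 t − ½(10) t² ⇒ 5.000 t² − 75.80 t − 65.8 = 0.
t = [75.80 + √(5746 + 1316)] / 10.00 = 15.98 s.
Horizontal: R = v_x · t = 42.71 × 15.98 = 683 m.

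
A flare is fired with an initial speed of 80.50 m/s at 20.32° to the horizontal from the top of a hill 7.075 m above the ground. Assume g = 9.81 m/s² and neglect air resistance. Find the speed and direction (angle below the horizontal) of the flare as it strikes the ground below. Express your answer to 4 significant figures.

v_x = 80.50 cos 20.32° = 75.490 m/s (constant).
|v_y| at impact = √((27.955)² + 2×9.81×7.075) = 30.336 m/s.
Speed = √(75.490² + 30.336²) = 81.36 m/s; angle = arctan(30.336/75.490) = 21.89° below horizontal.

81.36 m/s at 21.89° below the horizontal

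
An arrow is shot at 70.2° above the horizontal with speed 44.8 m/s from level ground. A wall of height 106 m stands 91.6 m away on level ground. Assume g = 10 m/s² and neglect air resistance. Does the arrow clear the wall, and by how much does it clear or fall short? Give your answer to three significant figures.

v_x = 44.8 cos 70.2° = 15.18 m/s; v_y0 = 44.8 sin 70.2° = 42.15 m/s.
Time to reach the wall: t = 91.6 / 15.18 = 6.034 s.
Height at that point: y = 42.15×6.034 − 5.000×6.034² = 72.29 m.
That is 106 − 72.29 = 33.7 m below the top of the wall, so the arrow does not clear it.

No — it falls 33.7 m short of clearing the wall.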